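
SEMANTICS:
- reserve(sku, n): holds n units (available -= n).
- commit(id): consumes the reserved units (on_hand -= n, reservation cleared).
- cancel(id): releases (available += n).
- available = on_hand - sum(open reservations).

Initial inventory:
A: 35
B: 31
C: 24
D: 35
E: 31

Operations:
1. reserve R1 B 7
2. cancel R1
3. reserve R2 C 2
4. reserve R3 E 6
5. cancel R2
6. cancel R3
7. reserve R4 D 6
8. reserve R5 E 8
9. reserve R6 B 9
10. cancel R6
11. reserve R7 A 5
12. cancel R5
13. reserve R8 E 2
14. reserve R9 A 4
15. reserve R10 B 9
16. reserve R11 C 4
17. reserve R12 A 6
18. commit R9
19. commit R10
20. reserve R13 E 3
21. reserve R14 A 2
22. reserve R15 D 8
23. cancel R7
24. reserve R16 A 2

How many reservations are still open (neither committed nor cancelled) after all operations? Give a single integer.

Step 1: reserve R1 B 7 -> on_hand[A=35 B=31 C=24 D=35 E=31] avail[A=35 B=24 C=24 D=35 E=31] open={R1}
Step 2: cancel R1 -> on_hand[A=35 B=31 C=24 D=35 E=31] avail[A=35 B=31 C=24 D=35 E=31] open={}
Step 3: reserve R2 C 2 -> on_hand[A=35 B=31 C=24 D=35 E=31] avail[A=35 B=31 C=22 D=35 E=31] open={R2}
Step 4: reserve R3 E 6 -> on_hand[A=35 B=31 C=24 D=35 E=31] avail[A=35 B=31 C=22 D=35 E=25] open={R2,R3}
Step 5: cancel R2 -> on_hand[A=35 B=31 C=24 D=35 E=31] avail[A=35 B=31 C=24 D=35 E=25] open={R3}
Step 6: cancel R3 -> on_hand[A=35 B=31 C=24 D=35 E=31] avail[A=35 B=31 C=24 D=35 E=31] open={}
Step 7: reserve R4 D 6 -> on_hand[A=35 B=31 C=24 D=35 E=31] avail[A=35 B=31 C=24 D=29 E=31] open={R4}
Step 8: reserve R5 E 8 -> on_hand[A=35 B=31 C=24 D=35 E=31] avail[A=35 B=31 C=24 D=29 E=23] open={R4,R5}
Step 9: reserve R6 B 9 -> on_hand[A=35 B=31 C=24 D=35 E=31] avail[A=35 B=22 C=24 D=29 E=23] open={R4,R5,R6}
Step 10: cancel R6 -> on_hand[A=35 B=31 C=24 D=35 E=31] avail[A=35 B=31 C=24 D=29 E=23] open={R4,R5}
Step 11: reserve R7 A 5 -> on_hand[A=35 B=31 C=24 D=35 E=31] avail[A=30 B=31 C=24 D=29 E=23] open={R4,R5,R7}
Step 12: cancel R5 -> on_hand[A=35 B=31 C=24 D=35 E=31] avail[A=30 B=31 C=24 D=29 E=31] open={R4,R7}
Step 13: reserve R8 E 2 -> on_hand[A=35 B=31 C=24 D=35 E=31] avail[A=30 B=31 C=24 D=29 E=29] open={R4,R7,R8}
Step 14: reserve R9 A 4 -> on_hand[A=35 B=31 C=24 D=35 E=31] avail[A=26 B=31 C=24 D=29 E=29] open={R4,R7,R8,R9}
Step 15: reserve R10 B 9 -> on_hand[A=35 B=31 C=24 D=35 E=31] avail[A=26 B=22 C=24 D=29 E=29] open={R10,R4,R7,R8,R9}
Step 16: reserve R11 C 4 -> on_hand[A=35 B=31 C=24 D=35 E=31] avail[A=26 B=22 C=20 D=29 E=29] open={R10,R11,R4,R7,R8,R9}
Step 17: reserve R12 A 6 -> on_hand[A=35 B=31 C=24 D=35 E=31] avail[A=20 B=22 C=20 D=29 E=29] open={R10,R11,R12,R4,R7,R8,R9}
Step 18: commit R9 -> on_hand[A=31 B=31 C=24 D=35 E=31] avail[A=20 B=22 C=20 D=29 E=29] open={R10,R11,R12,R4,R7,R8}
Step 19: commit R10 -> on_hand[A=31 B=22 C=24 D=35 E=31] avail[A=20 B=22 C=20 D=29 E=29] open={R11,R12,R4,R7,R8}
Step 20: reserve R13 E 3 -> on_hand[A=31 B=22 C=24 D=35 E=31] avail[A=20 B=22 C=20 D=29 E=26] open={R11,R12,R13,R4,R7,R8}
Step 21: reserve R14 A 2 -> on_hand[A=31 B=22 C=24 D=35 E=31] avail[A=18 B=22 C=20 D=29 E=26] open={R11,R12,R13,R14,R4,R7,R8}
Step 22: reserve R15 D 8 -> on_hand[A=31 B=22 C=24 D=35 E=31] avail[A=18 B=22 C=20 D=21 E=26] open={R11,R12,R13,R14,R15,R4,R7,R8}
Step 23: cancel R7 -> on_hand[A=31 B=22 C=24 D=35 E=31] avail[A=23 B=22 C=20 D=21 E=26] open={R11,R12,R13,R14,R15,R4,R8}
Step 24: reserve R16 A 2 -> on_hand[A=31 B=22 C=24 D=35 E=31] avail[A=21 B=22 C=20 D=21 E=26] open={R11,R12,R13,R14,R15,R16,R4,R8}
Open reservations: ['R11', 'R12', 'R13', 'R14', 'R15', 'R16', 'R4', 'R8'] -> 8

Answer: 8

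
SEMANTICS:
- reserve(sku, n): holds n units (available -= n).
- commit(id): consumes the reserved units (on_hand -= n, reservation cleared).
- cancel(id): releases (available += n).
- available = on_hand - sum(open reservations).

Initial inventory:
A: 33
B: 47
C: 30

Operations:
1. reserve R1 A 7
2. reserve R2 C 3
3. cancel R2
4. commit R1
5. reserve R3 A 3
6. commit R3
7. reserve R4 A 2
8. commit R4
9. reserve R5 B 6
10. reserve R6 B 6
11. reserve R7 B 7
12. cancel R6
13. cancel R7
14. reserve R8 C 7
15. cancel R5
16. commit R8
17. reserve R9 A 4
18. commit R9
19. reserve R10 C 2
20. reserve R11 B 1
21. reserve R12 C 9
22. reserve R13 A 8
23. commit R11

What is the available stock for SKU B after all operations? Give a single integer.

Answer: 46

Derivation:
Step 1: reserve R1 A 7 -> on_hand[A=33 B=47 C=30] avail[A=26 B=47 C=30] open={R1}
Step 2: reserve R2 C 3 -> on_hand[A=33 B=47 C=30] avail[A=26 B=47 C=27] open={R1,R2}
Step 3: cancel R2 -> on_hand[A=33 B=47 C=30] avail[A=26 B=47 C=30] open={R1}
Step 4: commit R1 -> on_hand[A=26 B=47 C=30] avail[A=26 B=47 C=30] open={}
Step 5: reserve R3 A 3 -> on_hand[A=26 B=47 C=30] avail[A=23 B=47 C=30] open={R3}
Step 6: commit R3 -> on_hand[A=23 B=47 C=30] avail[A=23 B=47 C=30] open={}
Step 7: reserve R4 A 2 -> on_hand[A=23 B=47 C=30] avail[A=21 B=47 C=30] open={R4}
Step 8: commit R4 -> on_hand[A=21 B=47 C=30] avail[A=21 B=47 C=30] open={}
Step 9: reserve R5 B 6 -> on_hand[A=21 B=47 C=30] avail[A=21 B=41 C=30] open={R5}
Step 10: reserve R6 B 6 -> on_hand[A=21 B=47 C=30] avail[A=21 B=35 C=30] open={R5,R6}
Step 11: reserve R7 B 7 -> on_hand[A=21 B=47 C=30] avail[A=21 B=28 C=30] open={R5,R6,R7}
Step 12: cancel R6 -> on_hand[A=21 B=47 C=30] avail[A=21 B=34 C=30] open={R5,R7}
Step 13: cancel R7 -> on_hand[A=21 B=47 C=30] avail[A=21 B=41 C=30] open={R5}
Step 14: reserve R8 C 7 -> on_hand[A=21 B=47 C=30] avail[A=21 B=41 C=23] open={R5,R8}
Step 15: cancel R5 -> on_hand[A=21 B=47 C=30] avail[A=21 B=47 C=23] open={R8}
Step 16: commit R8 -> on_hand[A=21 B=47 C=23] avail[A=21 B=47 C=23] open={}
Step 17: reserve R9 A 4 -> on_hand[A=21 B=47 C=23] avail[A=17 B=47 C=23] open={R9}
Step 18: commit R9 -> on_hand[A=17 B=47 C=23] avail[A=17 B=47 C=23] open={}
Step 19: reserve R10 C 2 -> on_hand[A=17 B=47 C=23] avail[A=17 B=47 C=21] open={R10}
Step 20: reserve R11 B 1 -> on_hand[A=17 B=47 C=23] avail[A=17 B=46 C=21] open={R10,R11}
Step 21: reserve R12 C 9 -> on_hand[A=17 B=47 C=23] avail[A=17 B=46 C=12] open={R10,R11,R12}
Step 22: reserve R13 A 8 -> on_hand[A=17 B=47 C=23] avail[A=9 B=46 C=12] open={R10,R11,R12,R13}
Step 23: commit R11 -> on_hand[A=17 B=46 C=23] avail[A=9 B=46 C=12] open={R10,R12,R13}
Final available[B] = 46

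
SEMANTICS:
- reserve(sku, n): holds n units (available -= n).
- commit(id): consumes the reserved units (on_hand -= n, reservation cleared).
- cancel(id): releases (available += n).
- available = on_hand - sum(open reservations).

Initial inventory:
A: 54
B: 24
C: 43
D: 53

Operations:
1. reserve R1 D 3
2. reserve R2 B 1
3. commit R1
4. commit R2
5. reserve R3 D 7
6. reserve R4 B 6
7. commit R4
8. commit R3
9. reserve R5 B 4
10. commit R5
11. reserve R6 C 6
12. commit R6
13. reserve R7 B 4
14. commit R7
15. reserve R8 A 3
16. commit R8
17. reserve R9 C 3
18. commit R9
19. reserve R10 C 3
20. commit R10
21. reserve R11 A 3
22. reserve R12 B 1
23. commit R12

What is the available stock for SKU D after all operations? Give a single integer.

Step 1: reserve R1 D 3 -> on_hand[A=54 B=24 C=43 D=53] avail[A=54 B=24 C=43 D=50] open={R1}
Step 2: reserve R2 B 1 -> on_hand[A=54 B=24 C=43 D=53] avail[A=54 B=23 C=43 D=50] open={R1,R2}
Step 3: commit R1 -> on_hand[A=54 B=24 C=43 D=50] avail[A=54 B=23 C=43 D=50] open={R2}
Step 4: commit R2 -> on_hand[A=54 B=23 C=43 D=50] avail[A=54 B=23 C=43 D=50] open={}
Step 5: reserve R3 D 7 -> on_hand[A=54 B=23 C=43 D=50] avail[A=54 B=23 C=43 D=43] open={R3}
Step 6: reserve R4 B 6 -> on_hand[A=54 B=23 C=43 D=50] avail[A=54 B=17 C=43 D=43] open={R3,R4}
Step 7: commit R4 -> on_hand[A=54 B=17 C=43 D=50] avail[A=54 B=17 C=43 D=43] open={R3}
Step 8: commit R3 -> on_hand[A=54 B=17 C=43 D=43] avail[A=54 B=17 C=43 D=43] open={}
Step 9: reserve R5 B 4 -> on_hand[A=54 B=17 C=43 D=43] avail[A=54 B=13 C=43 D=43] open={R5}
Step 10: commit R5 -> on_hand[A=54 B=13 C=43 D=43] avail[A=54 B=13 C=43 D=43] open={}
Step 11: reserve R6 C 6 -> on_hand[A=54 B=13 C=43 D=43] avail[A=54 B=13 C=37 D=43] open={R6}
Step 12: commit R6 -> on_hand[A=54 B=13 C=37 D=43] avail[A=54 B=13 C=37 D=43] open={}
Step 13: reserve R7 B 4 -> on_hand[A=54 B=13 C=37 D=43] avail[A=54 B=9 C=37 D=43] open={R7}
Step 14: commit R7 -> on_hand[A=54 B=9 C=37 D=43] avail[A=54 B=9 C=37 D=43] open={}
Step 15: reserve R8 A 3 -> on_hand[A=54 B=9 C=37 D=43] avail[A=51 B=9 C=37 D=43] open={R8}
Step 16: commit R8 -> on_hand[A=51 B=9 C=37 D=43] avail[A=51 B=9 C=37 D=43] open={}
Step 17: reserve R9 C 3 -> on_hand[A=51 B=9 C=37 D=43] avail[A=51 B=9 C=34 D=43] open={R9}
Step 18: commit R9 -> on_hand[A=51 B=9 C=34 D=43] avail[A=51 B=9 C=34 D=43] open={}
Step 19: reserve R10 C 3 -> on_hand[A=51 B=9 C=34 D=43] avail[A=51 B=9 C=31 D=43] open={R10}
Step 20: commit R10 -> on_hand[A=51 B=9 C=31 D=43] avail[A=51 B=9 C=31 D=43] open={}
Step 21: reserve R11 A 3 -> on_hand[A=51 B=9 C=31 D=43] avail[A=48 B=9 C=31 D=43] open={R11}
Step 22: reserve R12 B 1 -> on_hand[A=51 B=9 C=31 D=43] avail[A=48 B=8 C=31 D=43] open={R11,R12}
Step 23: commit R12 -> on_hand[A=51 B=8 C=31 D=43] avail[A=48 B=8 C=31 D=43] open={R11}
Final available[D] = 43

Answer: 43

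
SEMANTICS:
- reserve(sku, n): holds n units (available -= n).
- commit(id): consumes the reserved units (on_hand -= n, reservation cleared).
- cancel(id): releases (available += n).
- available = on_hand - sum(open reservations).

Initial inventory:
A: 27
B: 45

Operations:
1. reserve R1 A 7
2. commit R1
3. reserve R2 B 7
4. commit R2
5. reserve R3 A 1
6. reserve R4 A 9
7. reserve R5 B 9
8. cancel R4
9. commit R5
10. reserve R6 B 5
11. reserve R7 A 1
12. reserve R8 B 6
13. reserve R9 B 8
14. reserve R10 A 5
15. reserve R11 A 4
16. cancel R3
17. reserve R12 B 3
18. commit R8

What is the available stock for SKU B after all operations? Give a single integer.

Step 1: reserve R1 A 7 -> on_hand[A=27 B=45] avail[A=20 B=45] open={R1}
Step 2: commit R1 -> on_hand[A=20 B=45] avail[A=20 B=45] open={}
Step 3: reserve R2 B 7 -> on_hand[A=20 B=45] avail[A=20 B=38] open={R2}
Step 4: commit R2 -> on_hand[A=20 B=38] avail[A=20 B=38] open={}
Step 5: reserve R3 A 1 -> on_hand[A=20 B=38] avail[A=19 B=38] open={R3}
Step 6: reserve R4 A 9 -> on_hand[A=20 B=38] avail[A=10 B=38] open={R3,R4}
Step 7: reserve R5 B 9 -> on_hand[A=20 B=38] avail[A=10 B=29] open={R3,R4,R5}
Step 8: cancel R4 -> on_hand[A=20 B=38] avail[A=19 B=29] open={R3,R5}
Step 9: commit R5 -> on_hand[A=20 B=29] avail[A=19 B=29] open={R3}
Step 10: reserve R6 B 5 -> on_hand[A=20 B=29] avail[A=19 B=24] open={R3,R6}
Step 11: reserve R7 A 1 -> on_hand[A=20 B=29] avail[A=18 B=24] open={R3,R6,R7}
Step 12: reserve R8 B 6 -> on_hand[A=20 B=29] avail[A=18 B=18] open={R3,R6,R7,R8}
Step 13: reserve R9 B 8 -> on_hand[A=20 B=29] avail[A=18 B=10] open={R3,R6,R7,R8,R9}
Step 14: reserve R10 A 5 -> on_hand[A=20 B=29] avail[A=13 B=10] open={R10,R3,R6,R7,R8,R9}
Step 15: reserve R11 A 4 -> on_hand[A=20 B=29] avail[A=9 B=10] open={R10,R11,R3,R6,R7,R8,R9}
Step 16: cancel R3 -> on_hand[A=20 B=29] avail[A=10 B=10] open={R10,R11,R6,R7,R8,R9}
Step 17: reserve R12 B 3 -> on_hand[A=20 B=29] avail[A=10 B=7] open={R10,R11,R12,R6,R7,R8,R9}
Step 18: commit R8 -> on_hand[A=20 B=23] avail[A=10 B=7] open={R10,R11,R12,R6,R7,R9}
Final available[B] = 7

Answer: 7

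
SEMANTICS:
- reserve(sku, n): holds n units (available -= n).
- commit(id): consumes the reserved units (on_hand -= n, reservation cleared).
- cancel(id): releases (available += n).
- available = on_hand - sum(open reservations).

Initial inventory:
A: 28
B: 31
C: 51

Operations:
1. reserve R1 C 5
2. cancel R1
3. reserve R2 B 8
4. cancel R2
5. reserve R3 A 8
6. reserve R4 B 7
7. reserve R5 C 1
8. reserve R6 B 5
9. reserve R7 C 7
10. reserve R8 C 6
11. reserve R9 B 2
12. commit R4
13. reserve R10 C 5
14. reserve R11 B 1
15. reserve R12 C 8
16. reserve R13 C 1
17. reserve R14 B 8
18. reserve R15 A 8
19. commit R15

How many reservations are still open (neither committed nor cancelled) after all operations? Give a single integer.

Step 1: reserve R1 C 5 -> on_hand[A=28 B=31 C=51] avail[A=28 B=31 C=46] open={R1}
Step 2: cancel R1 -> on_hand[A=28 B=31 C=51] avail[A=28 B=31 C=51] open={}
Step 3: reserve R2 B 8 -> on_hand[A=28 B=31 C=51] avail[A=28 B=23 C=51] open={R2}
Step 4: cancel R2 -> on_hand[A=28 B=31 C=51] avail[A=28 B=31 C=51] open={}
Step 5: reserve R3 A 8 -> on_hand[A=28 B=31 C=51] avail[A=20 B=31 C=51] open={R3}
Step 6: reserve R4 B 7 -> on_hand[A=28 B=31 C=51] avail[A=20 B=24 C=51] open={R3,R4}
Step 7: reserve R5 C 1 -> on_hand[A=28 B=31 C=51] avail[A=20 B=24 C=50] open={R3,R4,R5}
Step 8: reserve R6 B 5 -> on_hand[A=28 B=31 C=51] avail[A=20 B=19 C=50] open={R3,R4,R5,R6}
Step 9: reserve R7 C 7 -> on_hand[A=28 B=31 C=51] avail[A=20 B=19 C=43] open={R3,R4,R5,R6,R7}
Step 10: reserve R8 C 6 -> on_hand[A=28 B=31 C=51] avail[A=20 B=19 C=37] open={R3,R4,R5,R6,R7,R8}
Step 11: reserve R9 B 2 -> on_hand[A=28 B=31 C=51] avail[A=20 B=17 C=37] open={R3,R4,R5,R6,R7,R8,R9}
Step 12: commit R4 -> on_hand[A=28 B=24 C=51] avail[A=20 B=17 C=37] open={R3,R5,R6,R7,R8,R9}
Step 13: reserve R10 C 5 -> on_hand[A=28 B=24 C=51] avail[A=20 B=17 C=32] open={R10,R3,R5,R6,R7,R8,R9}
Step 14: reserve R11 B 1 -> on_hand[A=28 B=24 C=51] avail[A=20 B=16 C=32] open={R10,R11,R3,R5,R6,R7,R8,R9}
Step 15: reserve R12 C 8 -> on_hand[A=28 B=24 C=51] avail[A=20 B=16 C=24] open={R10,R11,R12,R3,R5,R6,R7,R8,R9}
Step 16: reserve R13 C 1 -> on_hand[A=28 B=24 C=51] avail[A=20 B=16 C=23] open={R10,R11,R12,R13,R3,R5,R6,R7,R8,R9}
Step 17: reserve R14 B 8 -> on_hand[A=28 B=24 C=51] avail[A=20 B=8 C=23] open={R10,R11,R12,R13,R14,R3,R5,R6,R7,R8,R9}
Step 18: reserve R15 A 8 -> on_hand[A=28 B=24 C=51] avail[A=12 B=8 C=23] open={R10,R11,R12,R13,R14,R15,R3,R5,R6,R7,R8,R9}
Step 19: commit R15 -> on_hand[A=20 B=24 C=51] avail[A=12 B=8 C=23] open={R10,R11,R12,R13,R14,R3,R5,R6,R7,R8,R9}
Open reservations: ['R10', 'R11', 'R12', 'R13', 'R14', 'R3', 'R5', 'R6', 'R7', 'R8', 'R9'] -> 11

Answer: 11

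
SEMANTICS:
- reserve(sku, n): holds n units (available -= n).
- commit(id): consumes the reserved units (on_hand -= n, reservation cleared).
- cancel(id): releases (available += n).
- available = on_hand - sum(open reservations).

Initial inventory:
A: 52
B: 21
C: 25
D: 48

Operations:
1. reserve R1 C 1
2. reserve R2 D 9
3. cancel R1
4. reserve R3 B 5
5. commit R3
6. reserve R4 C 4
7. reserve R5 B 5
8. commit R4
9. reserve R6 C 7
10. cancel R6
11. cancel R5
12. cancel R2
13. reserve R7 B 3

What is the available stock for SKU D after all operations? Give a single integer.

Answer: 48

Derivation:
Step 1: reserve R1 C 1 -> on_hand[A=52 B=21 C=25 D=48] avail[A=52 B=21 C=24 D=48] open={R1}
Step 2: reserve R2 D 9 -> on_hand[A=52 B=21 C=25 D=48] avail[A=52 B=21 C=24 D=39] open={R1,R2}
Step 3: cancel R1 -> on_hand[A=52 B=21 C=25 D=48] avail[A=52 B=21 C=25 D=39] open={R2}
Step 4: reserve R3 B 5 -> on_hand[A=52 B=21 C=25 D=48] avail[A=52 B=16 C=25 D=39] open={R2,R3}
Step 5: commit R3 -> on_hand[A=52 B=16 C=25 D=48] avail[A=52 B=16 C=25 D=39] open={R2}
Step 6: reserve R4 C 4 -> on_hand[A=52 B=16 C=25 D=48] avail[A=52 B=16 C=21 D=39] open={R2,R4}
Step 7: reserve R5 B 5 -> on_hand[A=52 B=16 C=25 D=48] avail[A=52 B=11 C=21 D=39] open={R2,R4,R5}
Step 8: commit R4 -> on_hand[A=52 B=16 C=21 D=48] avail[A=52 B=11 C=21 D=39] open={R2,R5}
Step 9: reserve R6 C 7 -> on_hand[A=52 B=16 C=21 D=48] avail[A=52 B=11 C=14 D=39] open={R2,R5,R6}
Step 10: cancel R6 -> on_hand[A=52 B=16 C=21 D=48] avail[A=52 B=11 C=21 D=39] open={R2,R5}
Step 11: cancel R5 -> on_hand[A=52 B=16 C=21 D=48] avail[A=52 B=16 C=21 D=39] open={R2}
Step 12: cancel R2 -> on_hand[A=52 B=16 C=21 D=48] avail[A=52 B=16 C=21 D=48] open={}
Step 13: reserve R7 B 3 -> on_hand[A=52 B=16 C=21 D=48] avail[A=52 B=13 C=21 D=48] open={R7}
Final available[D] = 48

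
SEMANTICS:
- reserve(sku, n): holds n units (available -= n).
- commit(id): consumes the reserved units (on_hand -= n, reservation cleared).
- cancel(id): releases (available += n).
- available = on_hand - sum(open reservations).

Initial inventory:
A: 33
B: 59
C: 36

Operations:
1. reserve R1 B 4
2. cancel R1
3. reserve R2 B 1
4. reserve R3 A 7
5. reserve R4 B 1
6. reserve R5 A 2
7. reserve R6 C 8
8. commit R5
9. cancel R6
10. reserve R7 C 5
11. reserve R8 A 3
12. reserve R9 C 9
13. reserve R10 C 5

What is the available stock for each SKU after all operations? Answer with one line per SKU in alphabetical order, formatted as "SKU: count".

Step 1: reserve R1 B 4 -> on_hand[A=33 B=59 C=36] avail[A=33 B=55 C=36] open={R1}
Step 2: cancel R1 -> on_hand[A=33 B=59 C=36] avail[A=33 B=59 C=36] open={}
Step 3: reserve R2 B 1 -> on_hand[A=33 B=59 C=36] avail[A=33 B=58 C=36] open={R2}
Step 4: reserve R3 A 7 -> on_hand[A=33 B=59 C=36] avail[A=26 B=58 C=36] open={R2,R3}
Step 5: reserve R4 B 1 -> on_hand[A=33 B=59 C=36] avail[A=26 B=57 C=36] open={R2,R3,R4}
Step 6: reserve R5 A 2 -> on_hand[A=33 B=59 C=36] avail[A=24 B=57 C=36] open={R2,R3,R4,R5}
Step 7: reserve R6 C 8 -> on_hand[A=33 B=59 C=36] avail[A=24 B=57 C=28] open={R2,R3,R4,R5,R6}
Step 8: commit R5 -> on_hand[A=31 B=59 C=36] avail[A=24 B=57 C=28] open={R2,R3,R4,R6}
Step 9: cancel R6 -> on_hand[A=31 B=59 C=36] avail[A=24 B=57 C=36] open={R2,R3,R4}
Step 10: reserve R7 C 5 -> on_hand[A=31 B=59 C=36] avail[A=24 B=57 C=31] open={R2,R3,R4,R7}
Step 11: reserve R8 A 3 -> on_hand[A=31 B=59 C=36] avail[A=21 B=57 C=31] open={R2,R3,R4,R7,R8}
Step 12: reserve R9 C 9 -> on_hand[A=31 B=59 C=36] avail[A=21 B=57 C=22] open={R2,R3,R4,R7,R8,R9}
Step 13: reserve R10 C 5 -> on_hand[A=31 B=59 C=36] avail[A=21 B=57 C=17] open={R10,R2,R3,R4,R7,R8,R9}

Answer: A: 21
B: 57
C: 17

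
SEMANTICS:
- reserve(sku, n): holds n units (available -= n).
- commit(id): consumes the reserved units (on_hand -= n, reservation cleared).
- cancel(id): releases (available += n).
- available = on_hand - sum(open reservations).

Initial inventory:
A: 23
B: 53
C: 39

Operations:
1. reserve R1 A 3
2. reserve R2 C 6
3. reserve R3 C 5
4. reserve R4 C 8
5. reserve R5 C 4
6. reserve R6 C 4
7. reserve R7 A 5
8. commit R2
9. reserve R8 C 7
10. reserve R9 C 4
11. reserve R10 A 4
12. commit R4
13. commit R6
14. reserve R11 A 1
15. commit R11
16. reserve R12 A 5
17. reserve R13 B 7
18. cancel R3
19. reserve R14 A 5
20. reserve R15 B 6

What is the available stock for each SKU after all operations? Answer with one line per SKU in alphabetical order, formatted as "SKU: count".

Step 1: reserve R1 A 3 -> on_hand[A=23 B=53 C=39] avail[A=20 B=53 C=39] open={R1}
Step 2: reserve R2 C 6 -> on_hand[A=23 B=53 C=39] avail[A=20 B=53 C=33] open={R1,R2}
Step 3: reserve R3 C 5 -> on_hand[A=23 B=53 C=39] avail[A=20 B=53 C=28] open={R1,R2,R3}
Step 4: reserve R4 C 8 -> on_hand[A=23 B=53 C=39] avail[A=20 B=53 C=20] open={R1,R2,R3,R4}
Step 5: reserve R5 C 4 -> on_hand[A=23 B=53 C=39] avail[A=20 B=53 C=16] open={R1,R2,R3,R4,R5}
Step 6: reserve R6 C 4 -> on_hand[A=23 B=53 C=39] avail[A=20 B=53 C=12] open={R1,R2,R3,R4,R5,R6}
Step 7: reserve R7 A 5 -> on_hand[A=23 B=53 C=39] avail[A=15 B=53 C=12] open={R1,R2,R3,R4,R5,R6,R7}
Step 8: commit R2 -> on_hand[A=23 B=53 C=33] avail[A=15 B=53 C=12] open={R1,R3,R4,R5,R6,R7}
Step 9: reserve R8 C 7 -> on_hand[A=23 B=53 C=33] avail[A=15 B=53 C=5] open={R1,R3,R4,R5,R6,R7,R8}
Step 10: reserve R9 C 4 -> on_hand[A=23 B=53 C=33] avail[A=15 B=53 C=1] open={R1,R3,R4,R5,R6,R7,R8,R9}
Step 11: reserve R10 A 4 -> on_hand[A=23 B=53 C=33] avail[A=11 B=53 C=1] open={R1,R10,R3,R4,R5,R6,R7,R8,R9}
Step 12: commit R4 -> on_hand[A=23 B=53 C=25] avail[A=11 B=53 C=1] open={R1,R10,R3,R5,R6,R7,R8,R9}
Step 13: commit R6 -> on_hand[A=23 B=53 C=21] avail[A=11 B=53 C=1] open={R1,R10,R3,R5,R7,R8,R9}
Step 14: reserve R11 A 1 -> on_hand[A=23 B=53 C=21] avail[A=10 B=53 C=1] open={R1,R10,R11,R3,R5,R7,R8,R9}
Step 15: commit R11 -> on_hand[A=22 B=53 C=21] avail[A=10 B=53 C=1] open={R1,R10,R3,R5,R7,R8,R9}
Step 16: reserve R12 A 5 -> on_hand[A=22 B=53 C=21] avail[A=5 B=53 C=1] open={R1,R10,R12,R3,R5,R7,R8,R9}
Step 17: reserve R13 B 7 -> on_hand[A=22 B=53 C=21] avail[A=5 B=46 C=1] open={R1,R10,R12,R13,R3,R5,R7,R8,R9}
Step 18: cancel R3 -> on_hand[A=22 B=53 C=21] avail[A=5 B=46 C=6] open={R1,R10,R12,R13,R5,R7,R8,R9}
Step 19: reserve R14 A 5 -> on_hand[A=22 B=53 C=21] avail[A=0 B=46 C=6] open={R1,R10,R12,R13,R14,R5,R7,R8,R9}
Step 20: reserve R15 B 6 -> on_hand[A=22 B=53 C=21] avail[A=0 B=40 C=6] open={R1,R10,R12,R13,R14,R15,R5,R7,R8,R9}

Answer: A: 0
B: 40
C: 6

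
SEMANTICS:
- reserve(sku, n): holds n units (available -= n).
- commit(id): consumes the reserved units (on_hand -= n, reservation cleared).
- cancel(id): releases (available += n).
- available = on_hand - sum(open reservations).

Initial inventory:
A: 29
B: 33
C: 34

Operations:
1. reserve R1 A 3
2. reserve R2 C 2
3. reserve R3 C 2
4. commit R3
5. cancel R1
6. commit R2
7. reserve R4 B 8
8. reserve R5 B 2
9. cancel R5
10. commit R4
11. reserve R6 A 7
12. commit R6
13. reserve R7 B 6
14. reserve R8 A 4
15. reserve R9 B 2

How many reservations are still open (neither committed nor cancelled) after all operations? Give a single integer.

Step 1: reserve R1 A 3 -> on_hand[A=29 B=33 C=34] avail[A=26 B=33 C=34] open={R1}
Step 2: reserve R2 C 2 -> on_hand[A=29 B=33 C=34] avail[A=26 B=33 C=32] open={R1,R2}
Step 3: reserve R3 C 2 -> on_hand[A=29 B=33 C=34] avail[A=26 B=33 C=30] open={R1,R2,R3}
Step 4: commit R3 -> on_hand[A=29 B=33 C=32] avail[A=26 B=33 C=30] open={R1,R2}
Step 5: cancel R1 -> on_hand[A=29 B=33 C=32] avail[A=29 B=33 C=30] open={R2}
Step 6: commit R2 -> on_hand[A=29 B=33 C=30] avail[A=29 B=33 C=30] open={}
Step 7: reserve R4 B 8 -> on_hand[A=29 B=33 C=30] avail[A=29 B=25 C=30] open={R4}
Step 8: reserve R5 B 2 -> on_hand[A=29 B=33 C=30] avail[A=29 B=23 C=30] open={R4,R5}
Step 9: cancel R5 -> on_hand[A=29 B=33 C=30] avail[A=29 B=25 C=30] open={R4}
Step 10: commit R4 -> on_hand[A=29 B=25 C=30] avail[A=29 B=25 C=30] open={}
Step 11: reserve R6 A 7 -> on_hand[A=29 B=25 C=30] avail[A=22 B=25 C=30] open={R6}
Step 12: commit R6 -> on_hand[A=22 B=25 C=30] avail[A=22 B=25 C=30] open={}
Step 13: reserve R7 B 6 -> on_hand[A=22 B=25 C=30] avail[A=22 B=19 C=30] open={R7}
Step 14: reserve R8 A 4 -> on_hand[A=22 B=25 C=30] avail[A=18 B=19 C=30] open={R7,R8}
Step 15: reserve R9 B 2 -> on_hand[A=22 B=25 C=30] avail[A=18 B=17 C=30] open={R7,R8,R9}
Open reservations: ['R7', 'R8', 'R9'] -> 3

Answer: 3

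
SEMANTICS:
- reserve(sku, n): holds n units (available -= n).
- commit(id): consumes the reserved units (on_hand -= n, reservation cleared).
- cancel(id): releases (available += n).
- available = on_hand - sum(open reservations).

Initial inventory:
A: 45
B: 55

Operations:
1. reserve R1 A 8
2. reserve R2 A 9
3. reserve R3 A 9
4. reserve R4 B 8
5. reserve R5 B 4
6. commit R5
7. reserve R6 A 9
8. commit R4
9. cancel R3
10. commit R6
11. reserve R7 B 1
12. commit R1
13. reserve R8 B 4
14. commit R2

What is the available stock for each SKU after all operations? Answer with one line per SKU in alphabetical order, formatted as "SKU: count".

Step 1: reserve R1 A 8 -> on_hand[A=45 B=55] avail[A=37 B=55] open={R1}
Step 2: reserve R2 A 9 -> on_hand[A=45 B=55] avail[A=28 B=55] open={R1,R2}
Step 3: reserve R3 A 9 -> on_hand[A=45 B=55] avail[A=19 B=55] open={R1,R2,R3}
Step 4: reserve R4 B 8 -> on_hand[A=45 B=55] avail[A=19 B=47] open={R1,R2,R3,R4}
Step 5: reserve R5 B 4 -> on_hand[A=45 B=55] avail[A=19 B=43] open={R1,R2,R3,R4,R5}
Step 6: commit R5 -> on_hand[A=45 B=51] avail[A=19 B=43] open={R1,R2,R3,R4}
Step 7: reserve R6 A 9 -> on_hand[A=45 B=51] avail[A=10 B=43] open={R1,R2,R3,R4,R6}
Step 8: commit R4 -> on_hand[A=45 B=43] avail[A=10 B=43] open={R1,R2,R3,R6}
Step 9: cancel R3 -> on_hand[A=45 B=43] avail[A=19 B=43] open={R1,R2,R6}
Step 10: commit R6 -> on_hand[A=36 B=43] avail[A=19 B=43] open={R1,R2}
Step 11: reserve R7 B 1 -> on_hand[A=36 B=43] avail[A=19 B=42] open={R1,R2,R7}
Step 12: commit R1 -> on_hand[A=28 B=43] avail[A=19 B=42] open={R2,R7}
Step 13: reserve R8 B 4 -> on_hand[A=28 B=43] avail[A=19 B=38] open={R2,R7,R8}
Step 14: commit R2 -> on_hand[A=19 B=43] avail[A=19 B=38] open={R7,R8}

Answer: A: 19
B: 38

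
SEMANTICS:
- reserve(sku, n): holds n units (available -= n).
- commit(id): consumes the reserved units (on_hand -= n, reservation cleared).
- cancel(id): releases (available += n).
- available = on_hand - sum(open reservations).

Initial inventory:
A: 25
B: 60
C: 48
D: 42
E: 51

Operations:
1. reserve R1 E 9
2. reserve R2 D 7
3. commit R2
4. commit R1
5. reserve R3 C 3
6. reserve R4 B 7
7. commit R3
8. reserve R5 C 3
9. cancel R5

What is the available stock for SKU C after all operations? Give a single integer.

Step 1: reserve R1 E 9 -> on_hand[A=25 B=60 C=48 D=42 E=51] avail[A=25 B=60 C=48 D=42 E=42] open={R1}
Step 2: reserve R2 D 7 -> on_hand[A=25 B=60 C=48 D=42 E=51] avail[A=25 B=60 C=48 D=35 E=42] open={R1,R2}
Step 3: commit R2 -> on_hand[A=25 B=60 C=48 D=35 E=51] avail[A=25 B=60 C=48 D=35 E=42] open={R1}
Step 4: commit R1 -> on_hand[A=25 B=60 C=48 D=35 E=42] avail[A=25 B=60 C=48 D=35 E=42] open={}
Step 5: reserve R3 C 3 -> on_hand[A=25 B=60 C=48 D=35 E=42] avail[A=25 B=60 C=45 D=35 E=42] open={R3}
Step 6: reserve R4 B 7 -> on_hand[A=25 B=60 C=48 D=35 E=42] avail[A=25 B=53 C=45 D=35 E=42] open={R3,R4}
Step 7: commit R3 -> on_hand[A=25 B=60 C=45 D=35 E=42] avail[A=25 B=53 C=45 D=35 E=42] open={R4}
Step 8: reserve R5 C 3 -> on_hand[A=25 B=60 C=45 D=35 E=42] avail[A=25 B=53 C=42 D=35 E=42] open={R4,R5}
Step 9: cancel R5 -> on_hand[A=25 B=60 C=45 D=35 E=42] avail[A=25 B=53 C=45 D=35 E=42] open={R4}
Final available[C] = 45

Answer: 45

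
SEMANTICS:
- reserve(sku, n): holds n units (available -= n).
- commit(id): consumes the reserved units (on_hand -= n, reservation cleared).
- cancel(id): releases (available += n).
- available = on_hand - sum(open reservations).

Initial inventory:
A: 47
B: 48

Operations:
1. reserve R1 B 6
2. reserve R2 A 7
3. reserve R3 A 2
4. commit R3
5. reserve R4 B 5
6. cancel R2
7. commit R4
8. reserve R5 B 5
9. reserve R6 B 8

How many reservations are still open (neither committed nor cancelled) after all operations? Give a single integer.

Step 1: reserve R1 B 6 -> on_hand[A=47 B=48] avail[A=47 B=42] open={R1}
Step 2: reserve R2 A 7 -> on_hand[A=47 B=48] avail[A=40 B=42] open={R1,R2}
Step 3: reserve R3 A 2 -> on_hand[A=47 B=48] avail[A=38 B=42] open={R1,R2,R3}
Step 4: commit R3 -> on_hand[A=45 B=48] avail[A=38 B=42] open={R1,R2}
Step 5: reserve R4 B 5 -> on_hand[A=45 B=48] avail[A=38 B=37] open={R1,R2,R4}
Step 6: cancel R2 -> on_hand[A=45 B=48] avail[A=45 B=37] open={R1,R4}
Step 7: commit R4 -> on_hand[A=45 B=43] avail[A=45 B=37] open={R1}
Step 8: reserve R5 B 5 -> on_hand[A=45 B=43] avail[A=45 B=32] open={R1,R5}
Step 9: reserve R6 B 8 -> on_hand[A=45 B=43] avail[A=45 B=24] open={R1,R5,R6}
Open reservations: ['R1', 'R5', 'R6'] -> 3

Answer: 3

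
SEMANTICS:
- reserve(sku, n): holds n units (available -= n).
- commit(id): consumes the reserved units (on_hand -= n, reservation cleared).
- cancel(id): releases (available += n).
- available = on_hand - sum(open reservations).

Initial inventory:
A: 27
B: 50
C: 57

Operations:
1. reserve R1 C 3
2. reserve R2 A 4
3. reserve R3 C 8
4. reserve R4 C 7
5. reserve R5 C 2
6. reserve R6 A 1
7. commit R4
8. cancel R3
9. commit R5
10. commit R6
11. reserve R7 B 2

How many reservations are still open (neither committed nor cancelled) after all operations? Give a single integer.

Step 1: reserve R1 C 3 -> on_hand[A=27 B=50 C=57] avail[A=27 B=50 C=54] open={R1}
Step 2: reserve R2 A 4 -> on_hand[A=27 B=50 C=57] avail[A=23 B=50 C=54] open={R1,R2}
Step 3: reserve R3 C 8 -> on_hand[A=27 B=50 C=57] avail[A=23 B=50 C=46] open={R1,R2,R3}
Step 4: reserve R4 C 7 -> on_hand[A=27 B=50 C=57] avail[A=23 B=50 C=39] open={R1,R2,R3,R4}
Step 5: reserve R5 C 2 -> on_hand[A=27 B=50 C=57] avail[A=23 B=50 C=37] open={R1,R2,R3,R4,R5}
Step 6: reserve R6 A 1 -> on_hand[A=27 B=50 C=57] avail[A=22 B=50 C=37] open={R1,R2,R3,R4,R5,R6}
Step 7: commit R4 -> on_hand[A=27 B=50 C=50] avail[A=22 B=50 C=37] open={R1,R2,R3,R5,R6}
Step 8: cancel R3 -> on_hand[A=27 B=50 C=50] avail[A=22 B=50 C=45] open={R1,R2,R5,R6}
Step 9: commit R5 -> on_hand[A=27 B=50 C=48] avail[A=22 B=50 C=45] open={R1,R2,R6}
Step 10: commit R6 -> on_hand[A=26 B=50 C=48] avail[A=22 B=50 C=45] open={R1,R2}
Step 11: reserve R7 B 2 -> on_hand[A=26 B=50 C=48] avail[A=22 B=48 C=45] open={R1,R2,R7}
Open reservations: ['R1', 'R2', 'R7'] -> 3

Answer: 3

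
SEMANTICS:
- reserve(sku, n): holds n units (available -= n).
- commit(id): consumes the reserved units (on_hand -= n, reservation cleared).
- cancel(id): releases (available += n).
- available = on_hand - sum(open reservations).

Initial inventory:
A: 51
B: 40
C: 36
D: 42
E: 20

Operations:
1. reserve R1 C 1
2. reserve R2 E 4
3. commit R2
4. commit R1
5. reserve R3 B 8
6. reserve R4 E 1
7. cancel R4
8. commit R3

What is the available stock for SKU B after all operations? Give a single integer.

Step 1: reserve R1 C 1 -> on_hand[A=51 B=40 C=36 D=42 E=20] avail[A=51 B=40 C=35 D=42 E=20] open={R1}
Step 2: reserve R2 E 4 -> on_hand[A=51 B=40 C=36 D=42 E=20] avail[A=51 B=40 C=35 D=42 E=16] open={R1,R2}
Step 3: commit R2 -> on_hand[A=51 B=40 C=36 D=42 E=16] avail[A=51 B=40 C=35 D=42 E=16] open={R1}
Step 4: commit R1 -> on_hand[A=51 B=40 C=35 D=42 E=16] avail[A=51 B=40 C=35 D=42 E=16] open={}
Step 5: reserve R3 B 8 -> on_hand[A=51 B=40 C=35 D=42 E=16] avail[A=51 B=32 C=35 D=42 E=16] open={R3}
Step 6: reserve R4 E 1 -> on_hand[A=51 B=40 C=35 D=42 E=16] avail[A=51 B=32 C=35 D=42 E=15] open={R3,R4}
Step 7: cancel R4 -> on_hand[A=51 B=40 C=35 D=42 E=16] avail[A=51 B=32 C=35 D=42 E=16] open={R3}
Step 8: commit R3 -> on_hand[A=51 B=32 C=35 D=42 E=16] avail[A=51 B=32 C=35 D=42 E=16] open={}
Final available[B] = 32

Answer: 32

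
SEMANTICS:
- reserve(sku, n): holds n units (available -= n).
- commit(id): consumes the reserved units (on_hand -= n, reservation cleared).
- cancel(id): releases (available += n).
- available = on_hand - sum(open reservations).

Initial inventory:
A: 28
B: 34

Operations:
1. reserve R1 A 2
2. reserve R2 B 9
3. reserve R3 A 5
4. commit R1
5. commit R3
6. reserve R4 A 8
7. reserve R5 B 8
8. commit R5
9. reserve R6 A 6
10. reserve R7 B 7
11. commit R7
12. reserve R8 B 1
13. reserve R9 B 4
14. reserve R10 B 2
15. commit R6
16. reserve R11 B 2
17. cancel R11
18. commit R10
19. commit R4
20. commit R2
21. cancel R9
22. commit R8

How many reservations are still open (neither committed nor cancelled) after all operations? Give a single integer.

Answer: 0

Derivation:
Step 1: reserve R1 A 2 -> on_hand[A=28 B=34] avail[A=26 B=34] open={R1}
Step 2: reserve R2 B 9 -> on_hand[A=28 B=34] avail[A=26 B=25] open={R1,R2}
Step 3: reserve R3 A 5 -> on_hand[A=28 B=34] avail[A=21 B=25] open={R1,R2,R3}
Step 4: commit R1 -> on_hand[A=26 B=34] avail[A=21 B=25] open={R2,R3}
Step 5: commit R3 -> on_hand[A=21 B=34] avail[A=21 B=25] open={R2}
Step 6: reserve R4 A 8 -> on_hand[A=21 B=34] avail[A=13 B=25] open={R2,R4}
Step 7: reserve R5 B 8 -> on_hand[A=21 B=34] avail[A=13 B=17] open={R2,R4,R5}
Step 8: commit R5 -> on_hand[A=21 B=26] avail[A=13 B=17] open={R2,R4}
Step 9: reserve R6 A 6 -> on_hand[A=21 B=26] avail[A=7 B=17] open={R2,R4,R6}
Step 10: reserve R7 B 7 -> on_hand[A=21 B=26] avail[A=7 B=10] open={R2,R4,R6,R7}
Step 11: commit R7 -> on_hand[A=21 B=19] avail[A=7 B=10] open={R2,R4,R6}
Step 12: reserve R8 B 1 -> on_hand[A=21 B=19] avail[A=7 B=9] open={R2,R4,R6,R8}
Step 13: reserve R9 B 4 -> on_hand[A=21 B=19] avail[A=7 B=5] open={R2,R4,R6,R8,R9}
Step 14: reserve R10 B 2 -> on_hand[A=21 B=19] avail[A=7 B=3] open={R10,R2,R4,R6,R8,R9}
Step 15: commit R6 -> on_hand[A=15 B=19] avail[A=7 B=3] open={R10,R2,R4,R8,R9}
Step 16: reserve R11 B 2 -> on_hand[A=15 B=19] avail[A=7 B=1] open={R10,R11,R2,R4,R8,R9}
Step 17: cancel R11 -> on_hand[A=15 B=19] avail[A=7 B=3] open={R10,R2,R4,R8,R9}
Step 18: commit R10 -> on_hand[A=15 B=17] avail[A=7 B=3] open={R2,R4,R8,R9}
Step 19: commit R4 -> on_hand[A=7 B=17] avail[A=7 B=3] open={R2,R8,R9}
Step 20: commit R2 -> on_hand[A=7 B=8] avail[A=7 B=3] open={R8,R9}
Step 21: cancel R9 -> on_hand[A=7 B=8] avail[A=7 B=7] open={R8}
Step 22: commit R8 -> on_hand[A=7 B=7] avail[A=7 B=7] open={}
Open reservations: [] -> 0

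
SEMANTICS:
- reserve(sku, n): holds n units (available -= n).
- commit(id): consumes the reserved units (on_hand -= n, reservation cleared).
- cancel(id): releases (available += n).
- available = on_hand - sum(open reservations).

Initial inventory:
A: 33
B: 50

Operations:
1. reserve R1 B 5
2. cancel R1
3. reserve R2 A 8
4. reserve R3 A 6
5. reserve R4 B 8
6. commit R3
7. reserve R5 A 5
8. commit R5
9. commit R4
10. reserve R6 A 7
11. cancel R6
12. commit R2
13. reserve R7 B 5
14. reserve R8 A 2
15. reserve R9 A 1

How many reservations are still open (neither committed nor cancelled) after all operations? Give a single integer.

Step 1: reserve R1 B 5 -> on_hand[A=33 B=50] avail[A=33 B=45] open={R1}
Step 2: cancel R1 -> on_hand[A=33 B=50] avail[A=33 B=50] open={}
Step 3: reserve R2 A 8 -> on_hand[A=33 B=50] avail[A=25 B=50] open={R2}
Step 4: reserve R3 A 6 -> on_hand[A=33 B=50] avail[A=19 B=50] open={R2,R3}
Step 5: reserve R4 B 8 -> on_hand[A=33 B=50] avail[A=19 B=42] open={R2,R3,R4}
Step 6: commit R3 -> on_hand[A=27 B=50] avail[A=19 B=42] open={R2,R4}
Step 7: reserve R5 A 5 -> on_hand[A=27 B=50] avail[A=14 B=42] open={R2,R4,R5}
Step 8: commit R5 -> on_hand[A=22 B=50] avail[A=14 B=42] open={R2,R4}
Step 9: commit R4 -> on_hand[A=22 B=42] avail[A=14 B=42] open={R2}
Step 10: reserve R6 A 7 -> on_hand[A=22 B=42] avail[A=7 B=42] open={R2,R6}
Step 11: cancel R6 -> on_hand[A=22 B=42] avail[A=14 B=42] open={R2}
Step 12: commit R2 -> on_hand[A=14 B=42] avail[A=14 B=42] open={}
Step 13: reserve R7 B 5 -> on_hand[A=14 B=42] avail[A=14 B=37] open={R7}
Step 14: reserve R8 A 2 -> on_hand[A=14 B=42] avail[A=12 B=37] open={R7,R8}
Step 15: reserve R9 A 1 -> on_hand[A=14 B=42] avail[A=11 B=37] open={R7,R8,R9}
Open reservations: ['R7', 'R8', 'R9'] -> 3

Answer: 3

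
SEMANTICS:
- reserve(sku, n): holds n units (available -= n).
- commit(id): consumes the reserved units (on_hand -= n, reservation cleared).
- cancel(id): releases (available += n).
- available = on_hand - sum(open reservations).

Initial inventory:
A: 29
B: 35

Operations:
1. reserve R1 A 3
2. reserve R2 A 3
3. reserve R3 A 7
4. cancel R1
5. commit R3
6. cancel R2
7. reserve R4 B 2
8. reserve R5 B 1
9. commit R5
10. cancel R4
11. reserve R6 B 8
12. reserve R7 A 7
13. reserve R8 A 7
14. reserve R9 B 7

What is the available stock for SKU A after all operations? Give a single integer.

Step 1: reserve R1 A 3 -> on_hand[A=29 B=35] avail[A=26 B=35] open={R1}
Step 2: reserve R2 A 3 -> on_hand[A=29 B=35] avail[A=23 B=35] open={R1,R2}
Step 3: reserve R3 A 7 -> on_hand[A=29 B=35] avail[A=16 B=35] open={R1,R2,R3}
Step 4: cancel R1 -> on_hand[A=29 B=35] avail[A=19 B=35] open={R2,R3}
Step 5: commit R3 -> on_hand[A=22 B=35] avail[A=19 B=35] open={R2}
Step 6: cancel R2 -> on_hand[A=22 B=35] avail[A=22 B=35] open={}
Step 7: reserve R4 B 2 -> on_hand[A=22 B=35] avail[A=22 B=33] open={R4}
Step 8: reserve R5 B 1 -> on_hand[A=22 B=35] avail[A=22 B=32] open={R4,R5}
Step 9: commit R5 -> on_hand[A=22 B=34] avail[A=22 B=32] open={R4}
Step 10: cancel R4 -> on_hand[A=22 B=34] avail[A=22 B=34] open={}
Step 11: reserve R6 B 8 -> on_hand[A=22 B=34] avail[A=22 B=26] open={R6}
Step 12: reserve R7 A 7 -> on_hand[A=22 B=34] avail[A=15 B=26] open={R6,R7}
Step 13: reserve R8 A 7 -> on_hand[A=22 B=34] avail[A=8 B=26] open={R6,R7,R8}
Step 14: reserve R9 B 7 -> on_hand[A=22 B=34] avail[A=8 B=19] open={R6,R7,R8,R9}
Final available[A] = 8

Answer: 8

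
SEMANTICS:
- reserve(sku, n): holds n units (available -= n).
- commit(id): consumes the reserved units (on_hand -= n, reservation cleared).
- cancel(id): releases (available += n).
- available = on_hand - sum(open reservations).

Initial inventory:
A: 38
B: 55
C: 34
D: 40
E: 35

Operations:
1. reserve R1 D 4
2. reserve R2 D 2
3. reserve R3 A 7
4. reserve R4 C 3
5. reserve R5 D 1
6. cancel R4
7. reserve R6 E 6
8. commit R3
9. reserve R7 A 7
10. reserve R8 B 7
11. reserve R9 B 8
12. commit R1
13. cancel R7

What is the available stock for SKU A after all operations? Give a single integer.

Answer: 31

Derivation:
Step 1: reserve R1 D 4 -> on_hand[A=38 B=55 C=34 D=40 E=35] avail[A=38 B=55 C=34 D=36 E=35] open={R1}
Step 2: reserve R2 D 2 -> on_hand[A=38 B=55 C=34 D=40 E=35] avail[A=38 B=55 C=34 D=34 E=35] open={R1,R2}
Step 3: reserve R3 A 7 -> on_hand[A=38 B=55 C=34 D=40 E=35] avail[A=31 B=55 C=34 D=34 E=35] open={R1,R2,R3}
Step 4: reserve R4 C 3 -> on_hand[A=38 B=55 C=34 D=40 E=35] avail[A=31 B=55 C=31 D=34 E=35] open={R1,R2,R3,R4}
Step 5: reserve R5 D 1 -> on_hand[A=38 B=55 C=34 D=40 E=35] avail[A=31 B=55 C=31 D=33 E=35] open={R1,R2,R3,R4,R5}
Step 6: cancel R4 -> on_hand[A=38 B=55 C=34 D=40 E=35] avail[A=31 B=55 C=34 D=33 E=35] open={R1,R2,R3,R5}
Step 7: reserve R6 E 6 -> on_hand[A=38 B=55 C=34 D=40 E=35] avail[A=31 B=55 C=34 D=33 E=29] open={R1,R2,R3,R5,R6}
Step 8: commit R3 -> on_hand[A=31 B=55 C=34 D=40 E=35] avail[A=31 B=55 C=34 D=33 E=29] open={R1,R2,R5,R6}
Step 9: reserve R7 A 7 -> on_hand[A=31 B=55 C=34 D=40 E=35] avail[A=24 B=55 C=34 D=33 E=29] open={R1,R2,R5,R6,R7}
Step 10: reserve R8 B 7 -> on_hand[A=31 B=55 C=34 D=40 E=35] avail[A=24 B=48 C=34 D=33 E=29] open={R1,R2,R5,R6,R7,R8}
Step 11: reserve R9 B 8 -> on_hand[A=31 B=55 C=34 D=40 E=35] avail[A=24 B=40 C=34 D=33 E=29] open={R1,R2,R5,R6,R7,R8,R9}
Step 12: commit R1 -> on_hand[A=31 B=55 C=34 D=36 E=35] avail[A=24 B=40 C=34 D=33 E=29] open={R2,R5,R6,R7,R8,R9}
Step 13: cancel R7 -> on_hand[A=31 B=55 C=34 D=36 E=35] avail[A=31 B=40 C=34 D=33 E=29] open={R2,R5,R6,R8,R9}
Final available[A] = 31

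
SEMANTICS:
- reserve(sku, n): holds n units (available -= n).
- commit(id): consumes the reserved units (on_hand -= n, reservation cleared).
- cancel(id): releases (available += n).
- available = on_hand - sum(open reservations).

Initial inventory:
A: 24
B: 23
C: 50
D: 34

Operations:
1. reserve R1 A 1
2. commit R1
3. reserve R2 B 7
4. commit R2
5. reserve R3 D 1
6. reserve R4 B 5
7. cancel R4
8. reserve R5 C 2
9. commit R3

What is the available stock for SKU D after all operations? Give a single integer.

Answer: 33

Derivation:
Step 1: reserve R1 A 1 -> on_hand[A=24 B=23 C=50 D=34] avail[A=23 B=23 C=50 D=34] open={R1}
Step 2: commit R1 -> on_hand[A=23 B=23 C=50 D=34] avail[A=23 B=23 C=50 D=34] open={}
Step 3: reserve R2 B 7 -> on_hand[A=23 B=23 C=50 D=34] avail[A=23 B=16 C=50 D=34] open={R2}
Step 4: commit R2 -> on_hand[A=23 B=16 C=50 D=34] avail[A=23 B=16 C=50 D=34] open={}
Step 5: reserve R3 D 1 -> on_hand[A=23 B=16 C=50 D=34] avail[A=23 B=16 C=50 D=33] open={R3}
Step 6: reserve R4 B 5 -> on_hand[A=23 B=16 C=50 D=34] avail[A=23 B=11 C=50 D=33] open={R3,R4}
Step 7: cancel R4 -> on_hand[A=23 B=16 C=50 D=34] avail[A=23 B=16 C=50 D=33] open={R3}
Step 8: reserve R5 C 2 -> on_hand[A=23 B=16 C=50 D=34] avail[A=23 B=16 C=48 D=33] open={R3,R5}
Step 9: commit R3 -> on_hand[A=23 B=16 C=50 D=33] avail[A=23 B=16 C=48 D=33] open={R5}
Final available[D] = 33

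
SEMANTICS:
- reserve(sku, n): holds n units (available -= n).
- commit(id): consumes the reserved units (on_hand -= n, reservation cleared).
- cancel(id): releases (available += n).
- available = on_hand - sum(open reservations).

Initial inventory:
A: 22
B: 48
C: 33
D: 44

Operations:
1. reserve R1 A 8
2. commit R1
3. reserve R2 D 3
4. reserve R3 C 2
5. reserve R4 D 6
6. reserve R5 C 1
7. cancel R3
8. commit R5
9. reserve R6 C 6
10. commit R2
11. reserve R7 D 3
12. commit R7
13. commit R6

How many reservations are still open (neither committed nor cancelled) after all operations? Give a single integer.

Step 1: reserve R1 A 8 -> on_hand[A=22 B=48 C=33 D=44] avail[A=14 B=48 C=33 D=44] open={R1}
Step 2: commit R1 -> on_hand[A=14 B=48 C=33 D=44] avail[A=14 B=48 C=33 D=44] open={}
Step 3: reserve R2 D 3 -> on_hand[A=14 B=48 C=33 D=44] avail[A=14 B=48 C=33 D=41] open={R2}
Step 4: reserve R3 C 2 -> on_hand[A=14 B=48 C=33 D=44] avail[A=14 B=48 C=31 D=41] open={R2,R3}
Step 5: reserve R4 D 6 -> on_hand[A=14 B=48 C=33 D=44] avail[A=14 B=48 C=31 D=35] open={R2,R3,R4}
Step 6: reserve R5 C 1 -> on_hand[A=14 B=48 C=33 D=44] avail[A=14 B=48 C=30 D=35] open={R2,R3,R4,R5}
Step 7: cancel R3 -> on_hand[A=14 B=48 C=33 D=44] avail[A=14 B=48 C=32 D=35] open={R2,R4,R5}
Step 8: commit R5 -> on_hand[A=14 B=48 C=32 D=44] avail[A=14 B=48 C=32 D=35] open={R2,R4}
Step 9: reserve R6 C 6 -> on_hand[A=14 B=48 C=32 D=44] avail[A=14 B=48 C=26 D=35] open={R2,R4,R6}
Step 10: commit R2 -> on_hand[A=14 B=48 C=32 D=41] avail[A=14 B=48 C=26 D=35] open={R4,R6}
Step 11: reserve R7 D 3 -> on_hand[A=14 B=48 C=32 D=41] avail[A=14 B=48 C=26 D=32] open={R4,R6,R7}
Step 12: commit R7 -> on_hand[A=14 B=48 C=32 D=38] avail[A=14 B=48 C=26 D=32] open={R4,R6}
Step 13: commit R6 -> on_hand[A=14 B=48 C=26 D=38] avail[A=14 B=48 C=26 D=32] open={R4}
Open reservations: ['R4'] -> 1

Answer: 1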